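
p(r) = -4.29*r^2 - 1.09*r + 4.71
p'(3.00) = -26.83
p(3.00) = -37.17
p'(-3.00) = 24.65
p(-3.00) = -30.63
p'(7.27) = -63.47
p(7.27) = -229.95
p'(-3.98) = 33.06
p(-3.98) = -58.91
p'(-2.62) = 21.39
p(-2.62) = -21.88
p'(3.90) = -34.55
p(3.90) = -64.79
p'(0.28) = -3.49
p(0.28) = 4.07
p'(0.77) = -7.70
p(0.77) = 1.33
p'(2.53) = -22.80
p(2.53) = -25.51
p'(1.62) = -14.99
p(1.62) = -8.31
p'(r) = -8.58*r - 1.09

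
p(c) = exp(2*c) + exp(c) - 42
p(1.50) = -17.43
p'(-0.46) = 1.43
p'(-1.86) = 0.20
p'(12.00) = 52978407014.48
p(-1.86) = -41.82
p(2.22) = 51.98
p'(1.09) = 20.67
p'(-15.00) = 0.00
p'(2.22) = 178.76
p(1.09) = -30.18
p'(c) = 2*exp(2*c) + exp(c)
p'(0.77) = 11.49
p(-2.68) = -41.93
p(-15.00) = -42.00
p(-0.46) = -40.97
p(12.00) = 26489284842.63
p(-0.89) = -41.42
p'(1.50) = 44.65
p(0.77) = -35.18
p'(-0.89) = 0.75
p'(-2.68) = 0.08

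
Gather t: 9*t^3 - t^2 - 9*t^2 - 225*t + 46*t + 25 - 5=9*t^3 - 10*t^2 - 179*t + 20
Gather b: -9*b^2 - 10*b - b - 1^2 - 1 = -9*b^2 - 11*b - 2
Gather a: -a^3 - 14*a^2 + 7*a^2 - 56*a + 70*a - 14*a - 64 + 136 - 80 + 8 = -a^3 - 7*a^2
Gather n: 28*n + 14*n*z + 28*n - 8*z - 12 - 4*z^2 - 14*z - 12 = n*(14*z + 56) - 4*z^2 - 22*z - 24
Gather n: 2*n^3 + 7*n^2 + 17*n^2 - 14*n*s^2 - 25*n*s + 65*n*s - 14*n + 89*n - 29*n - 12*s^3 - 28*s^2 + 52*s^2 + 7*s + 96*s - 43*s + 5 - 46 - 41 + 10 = 2*n^3 + 24*n^2 + n*(-14*s^2 + 40*s + 46) - 12*s^3 + 24*s^2 + 60*s - 72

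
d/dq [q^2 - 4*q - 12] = 2*q - 4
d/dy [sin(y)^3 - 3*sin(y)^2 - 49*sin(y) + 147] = (3*sin(y)^2 - 6*sin(y) - 49)*cos(y)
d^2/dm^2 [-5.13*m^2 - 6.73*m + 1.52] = -10.2600000000000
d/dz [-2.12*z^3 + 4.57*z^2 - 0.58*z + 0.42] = -6.36*z^2 + 9.14*z - 0.58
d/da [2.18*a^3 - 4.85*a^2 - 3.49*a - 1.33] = 6.54*a^2 - 9.7*a - 3.49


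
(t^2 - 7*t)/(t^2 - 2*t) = (t - 7)/(t - 2)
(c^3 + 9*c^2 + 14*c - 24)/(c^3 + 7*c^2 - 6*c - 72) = (c - 1)/(c - 3)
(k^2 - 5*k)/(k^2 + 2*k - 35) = k/(k + 7)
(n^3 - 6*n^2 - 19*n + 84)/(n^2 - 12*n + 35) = (n^2 + n - 12)/(n - 5)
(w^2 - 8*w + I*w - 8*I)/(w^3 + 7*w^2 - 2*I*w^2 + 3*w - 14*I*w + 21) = (w - 8)/(w^2 + w*(7 - 3*I) - 21*I)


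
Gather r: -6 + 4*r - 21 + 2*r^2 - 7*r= 2*r^2 - 3*r - 27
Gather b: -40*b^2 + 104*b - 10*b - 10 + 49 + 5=-40*b^2 + 94*b + 44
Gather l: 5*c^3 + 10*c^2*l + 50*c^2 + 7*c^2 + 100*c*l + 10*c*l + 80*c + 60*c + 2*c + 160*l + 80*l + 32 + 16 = 5*c^3 + 57*c^2 + 142*c + l*(10*c^2 + 110*c + 240) + 48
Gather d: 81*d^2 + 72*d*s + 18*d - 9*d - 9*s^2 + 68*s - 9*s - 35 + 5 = 81*d^2 + d*(72*s + 9) - 9*s^2 + 59*s - 30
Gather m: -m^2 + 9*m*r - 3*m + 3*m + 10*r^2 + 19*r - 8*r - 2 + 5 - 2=-m^2 + 9*m*r + 10*r^2 + 11*r + 1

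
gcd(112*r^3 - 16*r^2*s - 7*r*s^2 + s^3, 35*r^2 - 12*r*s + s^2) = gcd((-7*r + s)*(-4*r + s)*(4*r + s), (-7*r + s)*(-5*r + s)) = 7*r - s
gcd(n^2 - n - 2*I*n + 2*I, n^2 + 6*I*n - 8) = 1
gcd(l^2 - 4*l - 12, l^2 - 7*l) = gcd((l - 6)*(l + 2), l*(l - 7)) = 1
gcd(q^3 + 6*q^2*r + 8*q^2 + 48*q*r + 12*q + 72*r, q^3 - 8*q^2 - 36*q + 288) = q + 6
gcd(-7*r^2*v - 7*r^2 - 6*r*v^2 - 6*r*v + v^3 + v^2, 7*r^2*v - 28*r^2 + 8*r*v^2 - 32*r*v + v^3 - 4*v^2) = r + v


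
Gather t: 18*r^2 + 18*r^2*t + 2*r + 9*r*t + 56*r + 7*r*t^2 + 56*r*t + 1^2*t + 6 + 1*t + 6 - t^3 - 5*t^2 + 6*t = 18*r^2 + 58*r - t^3 + t^2*(7*r - 5) + t*(18*r^2 + 65*r + 8) + 12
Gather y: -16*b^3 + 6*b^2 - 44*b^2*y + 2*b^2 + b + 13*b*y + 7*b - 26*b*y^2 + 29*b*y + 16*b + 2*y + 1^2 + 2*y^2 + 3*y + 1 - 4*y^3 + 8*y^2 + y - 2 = -16*b^3 + 8*b^2 + 24*b - 4*y^3 + y^2*(10 - 26*b) + y*(-44*b^2 + 42*b + 6)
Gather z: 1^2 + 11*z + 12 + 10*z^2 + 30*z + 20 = 10*z^2 + 41*z + 33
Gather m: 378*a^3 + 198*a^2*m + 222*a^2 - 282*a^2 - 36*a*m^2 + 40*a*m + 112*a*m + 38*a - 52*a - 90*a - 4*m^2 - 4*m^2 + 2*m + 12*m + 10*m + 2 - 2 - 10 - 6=378*a^3 - 60*a^2 - 104*a + m^2*(-36*a - 8) + m*(198*a^2 + 152*a + 24) - 16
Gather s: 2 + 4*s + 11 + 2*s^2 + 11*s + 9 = 2*s^2 + 15*s + 22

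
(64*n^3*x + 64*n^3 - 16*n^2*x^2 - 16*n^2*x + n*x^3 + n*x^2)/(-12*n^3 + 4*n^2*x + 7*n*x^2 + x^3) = n*(64*n^2*x + 64*n^2 - 16*n*x^2 - 16*n*x + x^3 + x^2)/(-12*n^3 + 4*n^2*x + 7*n*x^2 + x^3)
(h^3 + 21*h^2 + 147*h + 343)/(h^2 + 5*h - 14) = (h^2 + 14*h + 49)/(h - 2)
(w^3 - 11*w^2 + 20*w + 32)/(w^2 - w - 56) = (w^2 - 3*w - 4)/(w + 7)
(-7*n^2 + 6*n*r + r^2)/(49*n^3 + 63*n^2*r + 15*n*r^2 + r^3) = (-n + r)/(7*n^2 + 8*n*r + r^2)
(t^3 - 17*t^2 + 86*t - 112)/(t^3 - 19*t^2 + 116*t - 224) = (t - 2)/(t - 4)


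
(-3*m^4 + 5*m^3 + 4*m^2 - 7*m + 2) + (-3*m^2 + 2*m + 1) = -3*m^4 + 5*m^3 + m^2 - 5*m + 3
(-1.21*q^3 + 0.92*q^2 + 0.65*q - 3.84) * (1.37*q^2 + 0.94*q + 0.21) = -1.6577*q^5 + 0.123*q^4 + 1.5012*q^3 - 4.4566*q^2 - 3.4731*q - 0.8064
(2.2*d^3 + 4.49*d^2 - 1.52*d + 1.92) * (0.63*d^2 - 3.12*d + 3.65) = 1.386*d^5 - 4.0353*d^4 - 6.9364*d^3 + 22.3405*d^2 - 11.5384*d + 7.008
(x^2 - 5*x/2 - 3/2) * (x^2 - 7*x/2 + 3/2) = x^4 - 6*x^3 + 35*x^2/4 + 3*x/2 - 9/4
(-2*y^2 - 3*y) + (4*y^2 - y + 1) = 2*y^2 - 4*y + 1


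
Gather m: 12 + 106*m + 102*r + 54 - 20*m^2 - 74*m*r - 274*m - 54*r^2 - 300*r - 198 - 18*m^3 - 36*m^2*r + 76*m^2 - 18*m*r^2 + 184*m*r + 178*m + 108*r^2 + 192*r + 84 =-18*m^3 + m^2*(56 - 36*r) + m*(-18*r^2 + 110*r + 10) + 54*r^2 - 6*r - 48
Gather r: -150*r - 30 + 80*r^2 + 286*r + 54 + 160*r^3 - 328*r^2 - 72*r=160*r^3 - 248*r^2 + 64*r + 24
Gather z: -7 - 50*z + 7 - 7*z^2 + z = -7*z^2 - 49*z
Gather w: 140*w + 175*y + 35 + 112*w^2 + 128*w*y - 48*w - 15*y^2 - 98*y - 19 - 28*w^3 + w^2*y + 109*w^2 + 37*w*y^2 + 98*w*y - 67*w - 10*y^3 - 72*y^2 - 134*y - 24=-28*w^3 + w^2*(y + 221) + w*(37*y^2 + 226*y + 25) - 10*y^3 - 87*y^2 - 57*y - 8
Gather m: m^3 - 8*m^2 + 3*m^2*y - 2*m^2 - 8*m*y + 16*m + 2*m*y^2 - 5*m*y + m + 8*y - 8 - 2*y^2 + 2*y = m^3 + m^2*(3*y - 10) + m*(2*y^2 - 13*y + 17) - 2*y^2 + 10*y - 8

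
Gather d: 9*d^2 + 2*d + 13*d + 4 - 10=9*d^2 + 15*d - 6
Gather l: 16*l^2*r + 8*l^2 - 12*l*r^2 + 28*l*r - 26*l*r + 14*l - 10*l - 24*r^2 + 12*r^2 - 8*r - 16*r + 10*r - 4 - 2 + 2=l^2*(16*r + 8) + l*(-12*r^2 + 2*r + 4) - 12*r^2 - 14*r - 4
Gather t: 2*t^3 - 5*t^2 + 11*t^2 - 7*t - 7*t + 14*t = 2*t^3 + 6*t^2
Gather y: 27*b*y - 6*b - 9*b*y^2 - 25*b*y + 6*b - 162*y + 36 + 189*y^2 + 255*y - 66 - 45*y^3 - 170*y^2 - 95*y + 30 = -45*y^3 + y^2*(19 - 9*b) + y*(2*b - 2)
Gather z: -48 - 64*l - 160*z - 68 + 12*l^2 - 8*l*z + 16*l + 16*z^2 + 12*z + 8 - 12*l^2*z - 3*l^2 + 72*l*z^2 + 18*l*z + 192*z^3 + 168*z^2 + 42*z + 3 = 9*l^2 - 48*l + 192*z^3 + z^2*(72*l + 184) + z*(-12*l^2 + 10*l - 106) - 105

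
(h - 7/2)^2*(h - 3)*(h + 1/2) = h^4 - 19*h^3/2 + 113*h^2/4 - 161*h/8 - 147/8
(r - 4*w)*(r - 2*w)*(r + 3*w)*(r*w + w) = r^4*w - 3*r^3*w^2 + r^3*w - 10*r^2*w^3 - 3*r^2*w^2 + 24*r*w^4 - 10*r*w^3 + 24*w^4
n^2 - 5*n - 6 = (n - 6)*(n + 1)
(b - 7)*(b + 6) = b^2 - b - 42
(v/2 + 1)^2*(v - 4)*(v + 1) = v^4/4 + v^3/4 - 3*v^2 - 7*v - 4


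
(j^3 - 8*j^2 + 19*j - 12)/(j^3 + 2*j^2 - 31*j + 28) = (j - 3)/(j + 7)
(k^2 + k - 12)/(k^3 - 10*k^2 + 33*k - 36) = (k + 4)/(k^2 - 7*k + 12)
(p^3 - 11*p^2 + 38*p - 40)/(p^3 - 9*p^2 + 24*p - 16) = (p^2 - 7*p + 10)/(p^2 - 5*p + 4)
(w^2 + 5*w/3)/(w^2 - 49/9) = 3*w*(3*w + 5)/(9*w^2 - 49)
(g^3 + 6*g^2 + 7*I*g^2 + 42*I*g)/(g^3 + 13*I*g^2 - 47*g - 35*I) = g*(g + 6)/(g^2 + 6*I*g - 5)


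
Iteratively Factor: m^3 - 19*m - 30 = (m + 3)*(m^2 - 3*m - 10) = (m + 2)*(m + 3)*(m - 5)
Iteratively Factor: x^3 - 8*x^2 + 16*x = (x - 4)*(x^2 - 4*x) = x*(x - 4)*(x - 4)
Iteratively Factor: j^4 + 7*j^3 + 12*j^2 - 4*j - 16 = (j + 2)*(j^3 + 5*j^2 + 2*j - 8) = (j - 1)*(j + 2)*(j^2 + 6*j + 8) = (j - 1)*(j + 2)*(j + 4)*(j + 2)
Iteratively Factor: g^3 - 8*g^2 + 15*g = (g)*(g^2 - 8*g + 15) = g*(g - 3)*(g - 5)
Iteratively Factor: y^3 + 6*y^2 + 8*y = (y)*(y^2 + 6*y + 8) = y*(y + 2)*(y + 4)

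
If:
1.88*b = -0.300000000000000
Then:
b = -0.16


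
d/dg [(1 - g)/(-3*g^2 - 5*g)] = (-3*g^2 + 6*g + 5)/(g^2*(9*g^2 + 30*g + 25))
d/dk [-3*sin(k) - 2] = -3*cos(k)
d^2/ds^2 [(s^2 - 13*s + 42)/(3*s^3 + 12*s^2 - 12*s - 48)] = 2*(s^6 - 39*s^5 + 108*s^4 + 1212*s^3 + 456*s^2 - 2496*s + 4448)/(3*(s^9 + 12*s^8 + 36*s^7 - 80*s^6 - 528*s^5 - 192*s^4 + 2240*s^3 + 2304*s^2 - 3072*s - 4096))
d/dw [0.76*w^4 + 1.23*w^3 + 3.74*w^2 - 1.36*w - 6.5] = 3.04*w^3 + 3.69*w^2 + 7.48*w - 1.36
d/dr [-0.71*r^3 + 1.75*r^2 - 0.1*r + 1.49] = -2.13*r^2 + 3.5*r - 0.1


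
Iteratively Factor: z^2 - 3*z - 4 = (z + 1)*(z - 4)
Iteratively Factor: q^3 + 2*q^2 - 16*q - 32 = (q - 4)*(q^2 + 6*q + 8) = (q - 4)*(q + 4)*(q + 2)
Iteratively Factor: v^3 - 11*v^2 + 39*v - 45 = (v - 3)*(v^2 - 8*v + 15) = (v - 3)^2*(v - 5)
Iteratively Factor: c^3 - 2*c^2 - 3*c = (c + 1)*(c^2 - 3*c) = (c - 3)*(c + 1)*(c)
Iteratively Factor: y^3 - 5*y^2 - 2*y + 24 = (y - 4)*(y^2 - y - 6) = (y - 4)*(y + 2)*(y - 3)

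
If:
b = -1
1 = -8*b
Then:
No Solution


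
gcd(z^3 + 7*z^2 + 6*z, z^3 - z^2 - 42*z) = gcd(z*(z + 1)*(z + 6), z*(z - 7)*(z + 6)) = z^2 + 6*z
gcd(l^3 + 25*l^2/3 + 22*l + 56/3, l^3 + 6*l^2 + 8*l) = l^2 + 6*l + 8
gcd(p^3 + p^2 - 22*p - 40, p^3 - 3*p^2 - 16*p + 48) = p + 4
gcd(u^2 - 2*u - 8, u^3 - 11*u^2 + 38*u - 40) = u - 4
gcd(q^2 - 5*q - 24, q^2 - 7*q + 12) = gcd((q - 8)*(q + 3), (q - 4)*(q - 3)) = 1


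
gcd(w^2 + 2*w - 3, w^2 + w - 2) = w - 1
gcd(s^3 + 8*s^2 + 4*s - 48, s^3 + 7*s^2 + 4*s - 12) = s + 6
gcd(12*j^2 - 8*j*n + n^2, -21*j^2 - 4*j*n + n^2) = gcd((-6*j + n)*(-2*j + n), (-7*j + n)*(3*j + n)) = 1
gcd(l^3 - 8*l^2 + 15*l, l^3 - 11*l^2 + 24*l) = l^2 - 3*l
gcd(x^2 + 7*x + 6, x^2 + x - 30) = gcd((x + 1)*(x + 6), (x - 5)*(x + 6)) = x + 6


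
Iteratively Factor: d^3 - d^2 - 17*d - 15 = (d + 3)*(d^2 - 4*d - 5) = (d - 5)*(d + 3)*(d + 1)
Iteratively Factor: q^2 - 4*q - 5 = (q + 1)*(q - 5)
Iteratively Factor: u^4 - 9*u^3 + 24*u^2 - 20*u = (u - 5)*(u^3 - 4*u^2 + 4*u) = (u - 5)*(u - 2)*(u^2 - 2*u) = u*(u - 5)*(u - 2)*(u - 2)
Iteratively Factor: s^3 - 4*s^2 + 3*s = (s)*(s^2 - 4*s + 3) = s*(s - 1)*(s - 3)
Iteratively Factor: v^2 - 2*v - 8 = (v + 2)*(v - 4)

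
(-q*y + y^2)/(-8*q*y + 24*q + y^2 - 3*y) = y*(q - y)/(8*q*y - 24*q - y^2 + 3*y)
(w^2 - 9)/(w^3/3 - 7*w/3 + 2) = 3*(w - 3)/(w^2 - 3*w + 2)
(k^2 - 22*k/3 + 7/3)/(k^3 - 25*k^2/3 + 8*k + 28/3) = (3*k - 1)/(3*k^2 - 4*k - 4)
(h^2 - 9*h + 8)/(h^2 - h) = (h - 8)/h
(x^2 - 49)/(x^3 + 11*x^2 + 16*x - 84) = (x - 7)/(x^2 + 4*x - 12)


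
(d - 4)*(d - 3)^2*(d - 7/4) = d^4 - 47*d^3/4 + 101*d^2/2 - 375*d/4 + 63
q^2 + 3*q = q*(q + 3)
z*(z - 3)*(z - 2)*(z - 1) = z^4 - 6*z^3 + 11*z^2 - 6*z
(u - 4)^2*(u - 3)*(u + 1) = u^4 - 10*u^3 + 29*u^2 - 8*u - 48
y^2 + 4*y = y*(y + 4)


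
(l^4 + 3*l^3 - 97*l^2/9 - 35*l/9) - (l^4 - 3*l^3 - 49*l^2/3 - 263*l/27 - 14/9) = 6*l^3 + 50*l^2/9 + 158*l/27 + 14/9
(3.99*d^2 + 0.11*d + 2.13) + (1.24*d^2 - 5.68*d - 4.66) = 5.23*d^2 - 5.57*d - 2.53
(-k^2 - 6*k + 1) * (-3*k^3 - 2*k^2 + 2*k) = 3*k^5 + 20*k^4 + 7*k^3 - 14*k^2 + 2*k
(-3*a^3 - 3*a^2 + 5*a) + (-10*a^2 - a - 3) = -3*a^3 - 13*a^2 + 4*a - 3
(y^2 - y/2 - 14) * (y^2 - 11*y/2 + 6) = y^4 - 6*y^3 - 21*y^2/4 + 74*y - 84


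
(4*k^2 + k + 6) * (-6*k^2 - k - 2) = -24*k^4 - 10*k^3 - 45*k^2 - 8*k - 12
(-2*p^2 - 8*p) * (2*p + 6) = -4*p^3 - 28*p^2 - 48*p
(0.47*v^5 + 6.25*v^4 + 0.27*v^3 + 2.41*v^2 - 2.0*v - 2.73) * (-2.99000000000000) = -1.4053*v^5 - 18.6875*v^4 - 0.8073*v^3 - 7.2059*v^2 + 5.98*v + 8.1627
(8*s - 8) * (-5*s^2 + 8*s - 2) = -40*s^3 + 104*s^2 - 80*s + 16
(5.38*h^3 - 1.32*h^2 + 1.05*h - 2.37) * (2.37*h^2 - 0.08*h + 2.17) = 12.7506*h^5 - 3.5588*h^4 + 14.2687*h^3 - 8.5653*h^2 + 2.4681*h - 5.1429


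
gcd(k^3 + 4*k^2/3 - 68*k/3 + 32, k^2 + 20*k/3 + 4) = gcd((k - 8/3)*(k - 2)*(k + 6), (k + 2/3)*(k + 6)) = k + 6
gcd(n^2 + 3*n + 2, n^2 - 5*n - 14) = n + 2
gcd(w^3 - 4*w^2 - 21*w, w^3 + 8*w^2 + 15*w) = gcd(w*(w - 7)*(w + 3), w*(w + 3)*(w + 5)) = w^2 + 3*w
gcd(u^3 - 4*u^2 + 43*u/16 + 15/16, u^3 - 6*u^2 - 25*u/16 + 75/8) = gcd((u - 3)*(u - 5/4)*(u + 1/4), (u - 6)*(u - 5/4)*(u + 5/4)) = u - 5/4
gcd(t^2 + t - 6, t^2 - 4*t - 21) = t + 3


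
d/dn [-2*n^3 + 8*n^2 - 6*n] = -6*n^2 + 16*n - 6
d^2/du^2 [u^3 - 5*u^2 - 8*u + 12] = 6*u - 10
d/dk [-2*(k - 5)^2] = 20 - 4*k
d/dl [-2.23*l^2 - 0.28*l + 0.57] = -4.46*l - 0.28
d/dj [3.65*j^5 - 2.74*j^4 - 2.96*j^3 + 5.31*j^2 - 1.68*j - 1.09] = 18.25*j^4 - 10.96*j^3 - 8.88*j^2 + 10.62*j - 1.68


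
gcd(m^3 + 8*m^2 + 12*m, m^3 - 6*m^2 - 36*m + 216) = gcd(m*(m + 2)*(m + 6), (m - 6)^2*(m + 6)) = m + 6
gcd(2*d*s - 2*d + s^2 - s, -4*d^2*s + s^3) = 2*d + s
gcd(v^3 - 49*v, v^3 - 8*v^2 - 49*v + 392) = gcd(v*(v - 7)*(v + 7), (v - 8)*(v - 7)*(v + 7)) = v^2 - 49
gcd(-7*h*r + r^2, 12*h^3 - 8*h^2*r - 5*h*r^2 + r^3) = 1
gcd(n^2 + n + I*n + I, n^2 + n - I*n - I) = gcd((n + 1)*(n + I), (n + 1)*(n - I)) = n + 1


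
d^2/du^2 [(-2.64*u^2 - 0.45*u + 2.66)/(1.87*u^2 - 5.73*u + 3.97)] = (-59.7229380000001*u^3 + 173.4051*u^2 - 150.968466*u + 31.485038)/(6.539203*u^6 - 60.111711*u^5 + 225.840648*u^4 - 443.366199*u^3 + 479.458488*u^2 - 270.929871*u + 62.570773)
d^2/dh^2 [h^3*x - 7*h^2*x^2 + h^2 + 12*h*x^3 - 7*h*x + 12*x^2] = 6*h*x - 14*x^2 + 2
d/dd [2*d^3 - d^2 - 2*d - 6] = 6*d^2 - 2*d - 2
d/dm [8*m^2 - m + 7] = 16*m - 1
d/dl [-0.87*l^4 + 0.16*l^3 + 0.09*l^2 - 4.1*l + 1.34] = -3.48*l^3 + 0.48*l^2 + 0.18*l - 4.1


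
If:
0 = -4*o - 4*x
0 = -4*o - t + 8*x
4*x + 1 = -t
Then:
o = 1/16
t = -3/4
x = -1/16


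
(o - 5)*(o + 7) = o^2 + 2*o - 35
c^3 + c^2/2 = c^2*(c + 1/2)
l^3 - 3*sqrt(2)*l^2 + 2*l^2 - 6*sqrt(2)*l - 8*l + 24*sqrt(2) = (l - 2)*(l + 4)*(l - 3*sqrt(2))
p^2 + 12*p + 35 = (p + 5)*(p + 7)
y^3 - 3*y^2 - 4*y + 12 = (y - 3)*(y - 2)*(y + 2)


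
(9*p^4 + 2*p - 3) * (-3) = -27*p^4 - 6*p + 9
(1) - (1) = 0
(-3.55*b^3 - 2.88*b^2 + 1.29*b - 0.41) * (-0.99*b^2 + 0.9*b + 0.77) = 3.5145*b^5 - 0.3438*b^4 - 6.6026*b^3 - 0.6507*b^2 + 0.6243*b - 0.3157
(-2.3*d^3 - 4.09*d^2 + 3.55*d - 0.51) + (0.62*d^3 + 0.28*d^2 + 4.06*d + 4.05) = -1.68*d^3 - 3.81*d^2 + 7.61*d + 3.54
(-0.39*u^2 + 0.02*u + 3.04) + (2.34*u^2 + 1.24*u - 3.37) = 1.95*u^2 + 1.26*u - 0.33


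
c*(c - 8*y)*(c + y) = c^3 - 7*c^2*y - 8*c*y^2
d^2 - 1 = (d - 1)*(d + 1)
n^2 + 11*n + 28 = (n + 4)*(n + 7)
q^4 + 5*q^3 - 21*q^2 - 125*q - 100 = (q - 5)*(q + 1)*(q + 4)*(q + 5)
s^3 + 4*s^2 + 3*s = s*(s + 1)*(s + 3)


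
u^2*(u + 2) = u^3 + 2*u^2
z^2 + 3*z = z*(z + 3)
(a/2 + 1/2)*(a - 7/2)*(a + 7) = a^3/2 + 9*a^2/4 - 21*a/2 - 49/4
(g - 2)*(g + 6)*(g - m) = g^3 - g^2*m + 4*g^2 - 4*g*m - 12*g + 12*m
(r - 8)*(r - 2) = r^2 - 10*r + 16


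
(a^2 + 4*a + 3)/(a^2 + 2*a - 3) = (a + 1)/(a - 1)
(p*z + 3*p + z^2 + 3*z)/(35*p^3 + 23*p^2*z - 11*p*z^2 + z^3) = (z + 3)/(35*p^2 - 12*p*z + z^2)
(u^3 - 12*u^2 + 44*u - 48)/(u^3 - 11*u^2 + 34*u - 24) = (u - 2)/(u - 1)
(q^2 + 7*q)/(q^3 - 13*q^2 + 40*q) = (q + 7)/(q^2 - 13*q + 40)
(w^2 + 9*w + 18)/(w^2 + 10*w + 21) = (w + 6)/(w + 7)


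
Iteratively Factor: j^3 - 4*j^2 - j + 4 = (j + 1)*(j^2 - 5*j + 4) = (j - 1)*(j + 1)*(j - 4)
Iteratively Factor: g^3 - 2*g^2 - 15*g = (g)*(g^2 - 2*g - 15) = g*(g - 5)*(g + 3)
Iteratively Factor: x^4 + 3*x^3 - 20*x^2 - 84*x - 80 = (x + 2)*(x^3 + x^2 - 22*x - 40) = (x - 5)*(x + 2)*(x^2 + 6*x + 8) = (x - 5)*(x + 2)^2*(x + 4)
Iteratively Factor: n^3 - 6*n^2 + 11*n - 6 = (n - 2)*(n^2 - 4*n + 3) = (n - 3)*(n - 2)*(n - 1)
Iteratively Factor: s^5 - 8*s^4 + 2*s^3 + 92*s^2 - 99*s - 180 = (s - 5)*(s^4 - 3*s^3 - 13*s^2 + 27*s + 36) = (s - 5)*(s + 1)*(s^3 - 4*s^2 - 9*s + 36) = (s - 5)*(s - 4)*(s + 1)*(s^2 - 9) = (s - 5)*(s - 4)*(s - 3)*(s + 1)*(s + 3)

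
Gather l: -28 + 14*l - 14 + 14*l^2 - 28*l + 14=14*l^2 - 14*l - 28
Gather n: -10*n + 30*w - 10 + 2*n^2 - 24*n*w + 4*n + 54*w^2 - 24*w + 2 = 2*n^2 + n*(-24*w - 6) + 54*w^2 + 6*w - 8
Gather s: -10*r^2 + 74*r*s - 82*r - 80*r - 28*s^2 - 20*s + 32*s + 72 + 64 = -10*r^2 - 162*r - 28*s^2 + s*(74*r + 12) + 136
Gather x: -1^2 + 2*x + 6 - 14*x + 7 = 12 - 12*x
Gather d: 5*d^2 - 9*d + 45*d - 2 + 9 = 5*d^2 + 36*d + 7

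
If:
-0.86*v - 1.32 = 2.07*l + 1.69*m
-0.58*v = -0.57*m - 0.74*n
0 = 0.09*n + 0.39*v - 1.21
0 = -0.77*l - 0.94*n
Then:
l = -2.14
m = 0.47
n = 1.75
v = 2.70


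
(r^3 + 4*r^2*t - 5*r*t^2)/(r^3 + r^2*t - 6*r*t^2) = (r^2 + 4*r*t - 5*t^2)/(r^2 + r*t - 6*t^2)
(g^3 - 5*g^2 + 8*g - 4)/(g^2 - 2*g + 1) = (g^2 - 4*g + 4)/(g - 1)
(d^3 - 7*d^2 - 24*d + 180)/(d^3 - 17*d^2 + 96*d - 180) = (d + 5)/(d - 5)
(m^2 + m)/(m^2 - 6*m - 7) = m/(m - 7)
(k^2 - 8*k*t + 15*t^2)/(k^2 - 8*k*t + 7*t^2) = (k^2 - 8*k*t + 15*t^2)/(k^2 - 8*k*t + 7*t^2)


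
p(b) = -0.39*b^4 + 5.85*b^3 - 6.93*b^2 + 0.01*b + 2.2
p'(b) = -1.56*b^3 + 17.55*b^2 - 13.86*b + 0.01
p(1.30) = 2.24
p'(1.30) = 8.22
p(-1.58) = -40.62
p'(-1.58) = 71.87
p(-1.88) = -66.06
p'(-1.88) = 98.46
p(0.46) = 1.29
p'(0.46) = -2.80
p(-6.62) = -2747.78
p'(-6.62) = 1313.46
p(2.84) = 54.96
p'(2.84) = 66.47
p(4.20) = 192.06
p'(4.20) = 135.80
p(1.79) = 9.56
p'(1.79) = 22.49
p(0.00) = 2.20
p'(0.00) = 0.01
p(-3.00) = -249.74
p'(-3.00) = 241.66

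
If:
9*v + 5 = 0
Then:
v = -5/9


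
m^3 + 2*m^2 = m^2*(m + 2)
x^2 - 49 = (x - 7)*(x + 7)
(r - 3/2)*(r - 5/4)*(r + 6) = r^3 + 13*r^2/4 - 117*r/8 + 45/4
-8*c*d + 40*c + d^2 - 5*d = (-8*c + d)*(d - 5)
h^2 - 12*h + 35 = (h - 7)*(h - 5)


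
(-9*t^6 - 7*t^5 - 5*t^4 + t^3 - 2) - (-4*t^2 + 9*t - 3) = -9*t^6 - 7*t^5 - 5*t^4 + t^3 + 4*t^2 - 9*t + 1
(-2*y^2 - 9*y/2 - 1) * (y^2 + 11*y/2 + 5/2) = -2*y^4 - 31*y^3/2 - 123*y^2/4 - 67*y/4 - 5/2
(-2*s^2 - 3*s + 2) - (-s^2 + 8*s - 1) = -s^2 - 11*s + 3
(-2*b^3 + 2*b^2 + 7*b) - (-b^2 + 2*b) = -2*b^3 + 3*b^2 + 5*b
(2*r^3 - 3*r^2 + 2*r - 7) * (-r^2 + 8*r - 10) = -2*r^5 + 19*r^4 - 46*r^3 + 53*r^2 - 76*r + 70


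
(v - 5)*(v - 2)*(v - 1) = v^3 - 8*v^2 + 17*v - 10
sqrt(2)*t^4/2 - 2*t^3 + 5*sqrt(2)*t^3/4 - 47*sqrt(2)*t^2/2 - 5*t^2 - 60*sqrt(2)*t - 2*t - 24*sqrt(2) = (t + 1/2)*(t - 6*sqrt(2))*(t + 4*sqrt(2))*(sqrt(2)*t/2 + sqrt(2))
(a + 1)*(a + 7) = a^2 + 8*a + 7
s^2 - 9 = (s - 3)*(s + 3)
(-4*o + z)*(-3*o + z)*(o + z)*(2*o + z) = 24*o^4 + 22*o^3*z - 7*o^2*z^2 - 4*o*z^3 + z^4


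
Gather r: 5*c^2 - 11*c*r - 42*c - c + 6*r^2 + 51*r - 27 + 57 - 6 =5*c^2 - 43*c + 6*r^2 + r*(51 - 11*c) + 24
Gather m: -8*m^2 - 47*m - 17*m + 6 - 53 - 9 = -8*m^2 - 64*m - 56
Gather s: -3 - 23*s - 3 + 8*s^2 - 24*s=8*s^2 - 47*s - 6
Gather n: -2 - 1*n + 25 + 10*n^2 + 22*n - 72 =10*n^2 + 21*n - 49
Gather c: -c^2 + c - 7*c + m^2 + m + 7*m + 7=-c^2 - 6*c + m^2 + 8*m + 7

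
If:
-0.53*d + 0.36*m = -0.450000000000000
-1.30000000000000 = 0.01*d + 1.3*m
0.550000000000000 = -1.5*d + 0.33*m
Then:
No Solution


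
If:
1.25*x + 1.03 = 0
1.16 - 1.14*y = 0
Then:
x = -0.82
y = 1.02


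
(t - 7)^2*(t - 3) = t^3 - 17*t^2 + 91*t - 147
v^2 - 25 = (v - 5)*(v + 5)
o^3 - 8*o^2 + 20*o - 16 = (o - 4)*(o - 2)^2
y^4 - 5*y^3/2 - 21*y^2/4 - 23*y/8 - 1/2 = (y - 4)*(y + 1/2)^3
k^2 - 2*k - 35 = (k - 7)*(k + 5)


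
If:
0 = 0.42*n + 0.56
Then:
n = -1.33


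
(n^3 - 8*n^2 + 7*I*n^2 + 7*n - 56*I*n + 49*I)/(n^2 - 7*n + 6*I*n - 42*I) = (n^2 + n*(-1 + 7*I) - 7*I)/(n + 6*I)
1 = 1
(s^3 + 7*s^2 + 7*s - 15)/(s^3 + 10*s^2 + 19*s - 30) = (s + 3)/(s + 6)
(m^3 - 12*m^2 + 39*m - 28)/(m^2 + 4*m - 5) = (m^2 - 11*m + 28)/(m + 5)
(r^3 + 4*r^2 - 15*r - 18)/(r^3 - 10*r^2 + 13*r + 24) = (r + 6)/(r - 8)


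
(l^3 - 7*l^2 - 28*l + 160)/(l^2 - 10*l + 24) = (l^2 - 3*l - 40)/(l - 6)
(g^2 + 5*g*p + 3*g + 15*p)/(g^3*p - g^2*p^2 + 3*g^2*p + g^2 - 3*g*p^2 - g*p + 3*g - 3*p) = (-g - 5*p)/(-g^2*p + g*p^2 - g + p)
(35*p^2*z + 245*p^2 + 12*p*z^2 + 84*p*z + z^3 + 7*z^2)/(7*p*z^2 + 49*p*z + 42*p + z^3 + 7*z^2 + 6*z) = (5*p*z + 35*p + z^2 + 7*z)/(z^2 + 7*z + 6)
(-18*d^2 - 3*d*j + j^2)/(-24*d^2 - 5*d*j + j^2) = (6*d - j)/(8*d - j)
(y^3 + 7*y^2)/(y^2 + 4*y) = y*(y + 7)/(y + 4)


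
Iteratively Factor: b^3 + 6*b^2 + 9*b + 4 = (b + 1)*(b^2 + 5*b + 4) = (b + 1)^2*(b + 4)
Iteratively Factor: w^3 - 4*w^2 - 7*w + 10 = (w - 1)*(w^2 - 3*w - 10) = (w - 1)*(w + 2)*(w - 5)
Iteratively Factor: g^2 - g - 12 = (g + 3)*(g - 4)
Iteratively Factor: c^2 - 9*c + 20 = (c - 5)*(c - 4)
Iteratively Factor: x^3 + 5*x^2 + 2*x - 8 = (x + 2)*(x^2 + 3*x - 4) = (x - 1)*(x + 2)*(x + 4)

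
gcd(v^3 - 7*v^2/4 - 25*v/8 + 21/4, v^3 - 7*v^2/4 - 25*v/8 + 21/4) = v^3 - 7*v^2/4 - 25*v/8 + 21/4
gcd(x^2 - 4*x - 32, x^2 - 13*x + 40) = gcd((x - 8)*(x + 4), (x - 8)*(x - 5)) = x - 8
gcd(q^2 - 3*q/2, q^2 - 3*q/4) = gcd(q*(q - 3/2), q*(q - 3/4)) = q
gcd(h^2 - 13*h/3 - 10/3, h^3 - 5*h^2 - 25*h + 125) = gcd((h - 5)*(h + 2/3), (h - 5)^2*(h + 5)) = h - 5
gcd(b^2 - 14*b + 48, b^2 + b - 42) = b - 6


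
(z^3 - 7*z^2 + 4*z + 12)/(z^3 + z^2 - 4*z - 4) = (z - 6)/(z + 2)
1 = 1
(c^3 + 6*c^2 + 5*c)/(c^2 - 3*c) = (c^2 + 6*c + 5)/(c - 3)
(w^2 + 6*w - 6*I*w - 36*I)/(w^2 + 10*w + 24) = (w - 6*I)/(w + 4)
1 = 1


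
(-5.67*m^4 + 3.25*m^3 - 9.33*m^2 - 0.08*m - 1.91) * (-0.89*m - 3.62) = 5.0463*m^5 + 17.6329*m^4 - 3.4613*m^3 + 33.8458*m^2 + 1.9895*m + 6.9142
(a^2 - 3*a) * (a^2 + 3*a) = a^4 - 9*a^2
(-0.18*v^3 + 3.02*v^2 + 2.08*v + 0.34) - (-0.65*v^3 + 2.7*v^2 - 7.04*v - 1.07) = 0.47*v^3 + 0.32*v^2 + 9.12*v + 1.41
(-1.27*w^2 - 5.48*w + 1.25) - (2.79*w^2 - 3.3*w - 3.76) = -4.06*w^2 - 2.18*w + 5.01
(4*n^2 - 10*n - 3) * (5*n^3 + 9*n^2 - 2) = 20*n^5 - 14*n^4 - 105*n^3 - 35*n^2 + 20*n + 6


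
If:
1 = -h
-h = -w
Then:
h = -1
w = -1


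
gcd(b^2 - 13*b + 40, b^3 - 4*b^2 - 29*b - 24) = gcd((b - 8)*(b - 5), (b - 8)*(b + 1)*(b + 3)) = b - 8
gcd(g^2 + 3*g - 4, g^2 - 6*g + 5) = g - 1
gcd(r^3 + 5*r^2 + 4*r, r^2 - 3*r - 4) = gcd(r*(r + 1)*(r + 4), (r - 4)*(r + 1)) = r + 1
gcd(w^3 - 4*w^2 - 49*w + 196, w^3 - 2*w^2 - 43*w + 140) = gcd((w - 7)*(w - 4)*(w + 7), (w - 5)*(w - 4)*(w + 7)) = w^2 + 3*w - 28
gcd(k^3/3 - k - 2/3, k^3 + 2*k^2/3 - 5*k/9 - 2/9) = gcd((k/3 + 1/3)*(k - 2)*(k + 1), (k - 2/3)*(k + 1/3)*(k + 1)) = k + 1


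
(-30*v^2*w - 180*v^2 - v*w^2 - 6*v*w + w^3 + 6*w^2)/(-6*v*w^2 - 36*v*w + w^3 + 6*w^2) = (5*v + w)/w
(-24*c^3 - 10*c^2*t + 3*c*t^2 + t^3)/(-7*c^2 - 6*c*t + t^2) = (24*c^3 + 10*c^2*t - 3*c*t^2 - t^3)/(7*c^2 + 6*c*t - t^2)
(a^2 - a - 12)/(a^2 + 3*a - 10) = (a^2 - a - 12)/(a^2 + 3*a - 10)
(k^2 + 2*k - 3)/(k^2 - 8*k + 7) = (k + 3)/(k - 7)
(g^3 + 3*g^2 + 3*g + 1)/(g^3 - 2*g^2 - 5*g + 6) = (g^3 + 3*g^2 + 3*g + 1)/(g^3 - 2*g^2 - 5*g + 6)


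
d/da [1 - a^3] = -3*a^2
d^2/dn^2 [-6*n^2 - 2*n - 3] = -12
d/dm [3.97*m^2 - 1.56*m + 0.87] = 7.94*m - 1.56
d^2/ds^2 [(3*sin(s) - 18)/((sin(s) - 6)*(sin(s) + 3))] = 3*(3*sin(s) + cos(s)^2 + 1)/(sin(s) + 3)^3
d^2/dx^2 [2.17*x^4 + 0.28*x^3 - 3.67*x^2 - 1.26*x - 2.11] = 26.04*x^2 + 1.68*x - 7.34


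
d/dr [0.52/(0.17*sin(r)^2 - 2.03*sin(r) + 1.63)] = (1.0556 - 0.1768*sin(r))*cos(r)/(0.17*sin(r)^2 - 2.03*sin(r) + 1.63)^2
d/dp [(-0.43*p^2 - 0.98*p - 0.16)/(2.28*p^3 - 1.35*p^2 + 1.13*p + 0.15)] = (0.9804*p^4 + 4.4688*p^3 - 0.7145*p^2 - 0.561*p + 0.0338)/(5.1984*p^6 - 6.156*p^5 + 6.9753*p^4 - 2.367*p^3 + 0.8719*p^2 + 0.339*p + 0.0225)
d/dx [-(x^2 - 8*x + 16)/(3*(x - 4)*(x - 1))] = -1/(x^2 - 2*x + 1)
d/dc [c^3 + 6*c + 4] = 3*c^2 + 6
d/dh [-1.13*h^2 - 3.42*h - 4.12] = -2.26*h - 3.42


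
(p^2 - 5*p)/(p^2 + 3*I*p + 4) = p*(p - 5)/(p^2 + 3*I*p + 4)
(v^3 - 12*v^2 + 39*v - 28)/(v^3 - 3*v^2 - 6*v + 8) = (v - 7)/(v + 2)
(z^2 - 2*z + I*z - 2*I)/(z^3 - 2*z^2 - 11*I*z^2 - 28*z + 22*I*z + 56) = (z + I)/(z^2 - 11*I*z - 28)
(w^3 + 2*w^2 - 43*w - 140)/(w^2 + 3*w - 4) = (w^2 - 2*w - 35)/(w - 1)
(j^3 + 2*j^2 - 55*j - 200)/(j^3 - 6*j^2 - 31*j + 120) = (j + 5)/(j - 3)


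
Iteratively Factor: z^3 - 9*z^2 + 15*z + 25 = (z - 5)*(z^2 - 4*z - 5) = (z - 5)*(z + 1)*(z - 5)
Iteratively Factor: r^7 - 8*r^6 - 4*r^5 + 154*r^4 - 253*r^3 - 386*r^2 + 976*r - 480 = (r - 5)*(r^6 - 3*r^5 - 19*r^4 + 59*r^3 + 42*r^2 - 176*r + 96) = (r - 5)*(r + 4)*(r^5 - 7*r^4 + 9*r^3 + 23*r^2 - 50*r + 24) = (r - 5)*(r - 1)*(r + 4)*(r^4 - 6*r^3 + 3*r^2 + 26*r - 24) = (r - 5)*(r - 1)^2*(r + 4)*(r^3 - 5*r^2 - 2*r + 24) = (r - 5)*(r - 3)*(r - 1)^2*(r + 4)*(r^2 - 2*r - 8) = (r - 5)*(r - 3)*(r - 1)^2*(r + 2)*(r + 4)*(r - 4)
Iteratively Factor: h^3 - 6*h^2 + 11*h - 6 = (h - 2)*(h^2 - 4*h + 3) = (h - 2)*(h - 1)*(h - 3)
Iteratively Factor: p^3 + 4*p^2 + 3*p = (p)*(p^2 + 4*p + 3) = p*(p + 1)*(p + 3)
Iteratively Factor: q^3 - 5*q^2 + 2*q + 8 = (q - 2)*(q^2 - 3*q - 4) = (q - 4)*(q - 2)*(q + 1)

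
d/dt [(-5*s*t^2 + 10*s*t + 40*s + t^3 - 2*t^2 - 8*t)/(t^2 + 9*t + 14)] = (-55*s + t^2 + 14*t - 28)/(t^2 + 14*t + 49)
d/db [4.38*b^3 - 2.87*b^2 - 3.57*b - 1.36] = 13.14*b^2 - 5.74*b - 3.57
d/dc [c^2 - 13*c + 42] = 2*c - 13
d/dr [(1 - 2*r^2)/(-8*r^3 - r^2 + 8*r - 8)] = 2*(-8*r^4 + 4*r^2 + 17*r - 4)/(64*r^6 + 16*r^5 - 127*r^4 + 112*r^3 + 80*r^2 - 128*r + 64)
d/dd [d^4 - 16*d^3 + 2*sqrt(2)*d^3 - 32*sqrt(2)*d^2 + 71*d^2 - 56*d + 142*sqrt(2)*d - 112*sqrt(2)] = 4*d^3 - 48*d^2 + 6*sqrt(2)*d^2 - 64*sqrt(2)*d + 142*d - 56 + 142*sqrt(2)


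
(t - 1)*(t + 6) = t^2 + 5*t - 6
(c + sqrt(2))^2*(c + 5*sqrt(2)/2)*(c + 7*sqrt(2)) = c^4 + 23*sqrt(2)*c^3/2 + 75*c^2 + 89*sqrt(2)*c + 70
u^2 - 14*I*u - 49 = (u - 7*I)^2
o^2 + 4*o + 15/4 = (o + 3/2)*(o + 5/2)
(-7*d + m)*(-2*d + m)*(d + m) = 14*d^3 + 5*d^2*m - 8*d*m^2 + m^3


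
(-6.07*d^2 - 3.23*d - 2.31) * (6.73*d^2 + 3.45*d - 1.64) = -40.8511*d^4 - 42.6794*d^3 - 16.735*d^2 - 2.6723*d + 3.7884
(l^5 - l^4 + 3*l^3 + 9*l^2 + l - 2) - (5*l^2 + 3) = l^5 - l^4 + 3*l^3 + 4*l^2 + l - 5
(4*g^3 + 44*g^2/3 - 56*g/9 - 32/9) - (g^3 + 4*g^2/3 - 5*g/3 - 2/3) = 3*g^3 + 40*g^2/3 - 41*g/9 - 26/9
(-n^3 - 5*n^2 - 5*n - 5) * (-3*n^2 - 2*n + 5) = 3*n^5 + 17*n^4 + 20*n^3 - 15*n - 25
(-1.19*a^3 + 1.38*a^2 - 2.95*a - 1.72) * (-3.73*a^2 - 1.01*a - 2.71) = 4.4387*a^5 - 3.9455*a^4 + 12.8346*a^3 + 5.6553*a^2 + 9.7317*a + 4.6612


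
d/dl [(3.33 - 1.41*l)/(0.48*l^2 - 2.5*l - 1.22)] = (0.6768*l^2 - 3.1968*l + 10.0452)/(0.2304*l^4 - 2.4*l^3 + 5.0788*l^2 + 6.1*l + 1.4884)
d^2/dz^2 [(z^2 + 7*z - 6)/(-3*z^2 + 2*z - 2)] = 2*(-69*z^3 + 180*z^2 + 18*z - 44)/(27*z^6 - 54*z^5 + 90*z^4 - 80*z^3 + 60*z^2 - 24*z + 8)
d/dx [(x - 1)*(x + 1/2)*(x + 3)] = 3*x^2 + 5*x - 2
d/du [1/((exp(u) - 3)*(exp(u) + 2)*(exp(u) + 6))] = (-3*exp(2*u) - 10*exp(u) + 12)*exp(u)/(exp(6*u) + 10*exp(5*u) + exp(4*u) - 192*exp(3*u) - 216*exp(2*u) + 864*exp(u) + 1296)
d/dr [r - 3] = 1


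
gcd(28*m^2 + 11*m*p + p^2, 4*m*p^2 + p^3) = 4*m + p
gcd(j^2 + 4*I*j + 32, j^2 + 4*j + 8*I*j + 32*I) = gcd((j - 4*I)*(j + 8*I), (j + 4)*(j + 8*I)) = j + 8*I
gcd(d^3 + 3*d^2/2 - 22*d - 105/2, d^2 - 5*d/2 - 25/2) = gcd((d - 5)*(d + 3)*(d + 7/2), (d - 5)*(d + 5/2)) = d - 5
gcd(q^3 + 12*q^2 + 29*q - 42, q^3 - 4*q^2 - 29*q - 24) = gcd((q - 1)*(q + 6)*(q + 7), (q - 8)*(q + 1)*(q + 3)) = 1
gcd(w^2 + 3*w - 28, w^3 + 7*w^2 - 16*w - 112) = w^2 + 3*w - 28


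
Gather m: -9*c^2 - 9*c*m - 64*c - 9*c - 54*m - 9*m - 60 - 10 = -9*c^2 - 73*c + m*(-9*c - 63) - 70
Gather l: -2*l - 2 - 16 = -2*l - 18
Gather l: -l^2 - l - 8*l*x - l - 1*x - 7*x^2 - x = -l^2 + l*(-8*x - 2) - 7*x^2 - 2*x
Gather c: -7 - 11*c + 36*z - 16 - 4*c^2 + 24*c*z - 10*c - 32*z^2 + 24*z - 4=-4*c^2 + c*(24*z - 21) - 32*z^2 + 60*z - 27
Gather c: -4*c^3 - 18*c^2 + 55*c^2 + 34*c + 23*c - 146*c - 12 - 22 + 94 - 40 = -4*c^3 + 37*c^2 - 89*c + 20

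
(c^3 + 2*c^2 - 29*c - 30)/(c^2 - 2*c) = (c^3 + 2*c^2 - 29*c - 30)/(c*(c - 2))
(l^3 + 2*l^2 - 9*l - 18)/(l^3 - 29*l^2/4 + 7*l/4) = 4*(l^3 + 2*l^2 - 9*l - 18)/(l*(4*l^2 - 29*l + 7))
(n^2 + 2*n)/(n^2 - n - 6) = n/(n - 3)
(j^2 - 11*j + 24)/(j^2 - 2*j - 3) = (j - 8)/(j + 1)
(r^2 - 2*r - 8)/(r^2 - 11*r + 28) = (r + 2)/(r - 7)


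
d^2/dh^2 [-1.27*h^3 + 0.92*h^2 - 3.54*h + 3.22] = 1.84 - 7.62*h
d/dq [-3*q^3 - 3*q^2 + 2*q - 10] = -9*q^2 - 6*q + 2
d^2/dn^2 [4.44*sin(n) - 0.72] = -4.44*sin(n)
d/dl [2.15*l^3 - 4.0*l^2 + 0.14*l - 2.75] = 6.45*l^2 - 8.0*l + 0.14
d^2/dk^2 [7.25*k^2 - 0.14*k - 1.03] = 14.5000000000000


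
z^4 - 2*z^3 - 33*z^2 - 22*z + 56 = (z - 7)*(z - 1)*(z + 2)*(z + 4)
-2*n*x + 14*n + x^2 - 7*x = (-2*n + x)*(x - 7)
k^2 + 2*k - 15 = (k - 3)*(k + 5)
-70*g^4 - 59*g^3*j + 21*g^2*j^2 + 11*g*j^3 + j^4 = (-2*g + j)*(g + j)*(5*g + j)*(7*g + j)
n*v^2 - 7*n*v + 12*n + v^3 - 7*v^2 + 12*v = (n + v)*(v - 4)*(v - 3)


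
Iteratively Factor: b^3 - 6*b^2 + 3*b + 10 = (b - 5)*(b^2 - b - 2) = (b - 5)*(b + 1)*(b - 2)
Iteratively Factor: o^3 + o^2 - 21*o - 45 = (o - 5)*(o^2 + 6*o + 9) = (o - 5)*(o + 3)*(o + 3)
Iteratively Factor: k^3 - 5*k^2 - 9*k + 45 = (k - 5)*(k^2 - 9) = (k - 5)*(k - 3)*(k + 3)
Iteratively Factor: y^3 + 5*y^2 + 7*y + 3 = (y + 3)*(y^2 + 2*y + 1) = (y + 1)*(y + 3)*(y + 1)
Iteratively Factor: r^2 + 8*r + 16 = (r + 4)*(r + 4)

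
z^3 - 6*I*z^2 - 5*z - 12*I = (z - 4*I)*(z - 3*I)*(z + I)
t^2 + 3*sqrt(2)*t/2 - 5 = (t - sqrt(2))*(t + 5*sqrt(2)/2)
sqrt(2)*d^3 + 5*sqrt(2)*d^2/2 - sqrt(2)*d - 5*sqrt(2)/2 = (d - 1)*(d + 5/2)*(sqrt(2)*d + sqrt(2))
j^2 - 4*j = j*(j - 4)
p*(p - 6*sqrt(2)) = p^2 - 6*sqrt(2)*p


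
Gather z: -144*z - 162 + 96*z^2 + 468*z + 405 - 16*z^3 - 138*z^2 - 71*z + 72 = -16*z^3 - 42*z^2 + 253*z + 315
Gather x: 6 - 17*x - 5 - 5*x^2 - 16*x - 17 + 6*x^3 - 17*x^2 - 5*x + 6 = 6*x^3 - 22*x^2 - 38*x - 10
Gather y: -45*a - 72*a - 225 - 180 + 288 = -117*a - 117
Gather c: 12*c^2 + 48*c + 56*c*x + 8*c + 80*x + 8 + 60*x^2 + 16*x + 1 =12*c^2 + c*(56*x + 56) + 60*x^2 + 96*x + 9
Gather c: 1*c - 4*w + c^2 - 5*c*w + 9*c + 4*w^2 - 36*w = c^2 + c*(10 - 5*w) + 4*w^2 - 40*w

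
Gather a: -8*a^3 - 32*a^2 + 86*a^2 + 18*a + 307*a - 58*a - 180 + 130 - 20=-8*a^3 + 54*a^2 + 267*a - 70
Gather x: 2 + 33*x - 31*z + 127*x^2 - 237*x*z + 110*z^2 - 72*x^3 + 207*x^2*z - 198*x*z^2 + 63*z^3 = -72*x^3 + x^2*(207*z + 127) + x*(-198*z^2 - 237*z + 33) + 63*z^3 + 110*z^2 - 31*z + 2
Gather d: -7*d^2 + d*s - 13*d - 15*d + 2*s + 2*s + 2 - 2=-7*d^2 + d*(s - 28) + 4*s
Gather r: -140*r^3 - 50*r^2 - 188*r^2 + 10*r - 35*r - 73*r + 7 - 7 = -140*r^3 - 238*r^2 - 98*r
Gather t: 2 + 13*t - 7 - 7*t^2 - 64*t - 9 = -7*t^2 - 51*t - 14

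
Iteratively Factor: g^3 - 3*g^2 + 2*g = (g)*(g^2 - 3*g + 2) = g*(g - 2)*(g - 1)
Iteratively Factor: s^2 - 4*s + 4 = (s - 2)*(s - 2)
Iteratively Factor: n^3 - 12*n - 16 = (n + 2)*(n^2 - 2*n - 8) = (n + 2)^2*(n - 4)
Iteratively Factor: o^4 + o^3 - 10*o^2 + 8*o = (o)*(o^3 + o^2 - 10*o + 8) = o*(o + 4)*(o^2 - 3*o + 2) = o*(o - 2)*(o + 4)*(o - 1)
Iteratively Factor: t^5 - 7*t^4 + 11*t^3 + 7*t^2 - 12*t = (t + 1)*(t^4 - 8*t^3 + 19*t^2 - 12*t) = (t - 1)*(t + 1)*(t^3 - 7*t^2 + 12*t) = (t - 4)*(t - 1)*(t + 1)*(t^2 - 3*t) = t*(t - 4)*(t - 1)*(t + 1)*(t - 3)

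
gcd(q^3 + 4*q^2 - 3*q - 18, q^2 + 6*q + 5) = 1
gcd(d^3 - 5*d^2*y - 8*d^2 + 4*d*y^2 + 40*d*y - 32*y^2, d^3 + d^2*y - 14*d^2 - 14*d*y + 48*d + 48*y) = d - 8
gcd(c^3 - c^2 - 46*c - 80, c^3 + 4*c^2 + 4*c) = c + 2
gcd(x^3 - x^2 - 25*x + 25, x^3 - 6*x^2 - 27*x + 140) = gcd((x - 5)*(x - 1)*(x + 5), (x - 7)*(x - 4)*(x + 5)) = x + 5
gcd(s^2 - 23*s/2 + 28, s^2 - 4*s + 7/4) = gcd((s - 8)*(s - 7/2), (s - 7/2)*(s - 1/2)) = s - 7/2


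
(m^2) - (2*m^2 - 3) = 3 - m^2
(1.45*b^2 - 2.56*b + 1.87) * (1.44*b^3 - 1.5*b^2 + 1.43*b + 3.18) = 2.088*b^5 - 5.8614*b^4 + 8.6063*b^3 - 1.8548*b^2 - 5.4667*b + 5.9466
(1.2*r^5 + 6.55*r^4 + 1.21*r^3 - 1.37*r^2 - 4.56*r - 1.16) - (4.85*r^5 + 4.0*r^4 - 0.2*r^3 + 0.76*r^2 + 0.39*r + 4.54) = -3.65*r^5 + 2.55*r^4 + 1.41*r^3 - 2.13*r^2 - 4.95*r - 5.7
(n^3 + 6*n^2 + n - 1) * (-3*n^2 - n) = -3*n^5 - 19*n^4 - 9*n^3 + 2*n^2 + n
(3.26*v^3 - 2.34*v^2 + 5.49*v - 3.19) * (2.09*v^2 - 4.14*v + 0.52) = 6.8134*v^5 - 18.387*v^4 + 22.8569*v^3 - 30.6125*v^2 + 16.0614*v - 1.6588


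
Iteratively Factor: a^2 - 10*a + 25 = (a - 5)*(a - 5)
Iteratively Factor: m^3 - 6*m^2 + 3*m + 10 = (m + 1)*(m^2 - 7*m + 10) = (m - 5)*(m + 1)*(m - 2)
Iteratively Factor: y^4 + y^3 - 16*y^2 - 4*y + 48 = (y + 2)*(y^3 - y^2 - 14*y + 24) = (y - 2)*(y + 2)*(y^2 + y - 12) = (y - 2)*(y + 2)*(y + 4)*(y - 3)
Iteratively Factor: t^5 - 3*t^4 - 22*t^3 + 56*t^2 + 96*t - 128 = (t - 1)*(t^4 - 2*t^3 - 24*t^2 + 32*t + 128) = (t - 4)*(t - 1)*(t^3 + 2*t^2 - 16*t - 32) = (t - 4)^2*(t - 1)*(t^2 + 6*t + 8) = (t - 4)^2*(t - 1)*(t + 4)*(t + 2)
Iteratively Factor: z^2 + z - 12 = (z - 3)*(z + 4)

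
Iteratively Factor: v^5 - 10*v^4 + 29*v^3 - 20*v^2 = (v - 4)*(v^4 - 6*v^3 + 5*v^2) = v*(v - 4)*(v^3 - 6*v^2 + 5*v) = v^2*(v - 4)*(v^2 - 6*v + 5) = v^2*(v - 5)*(v - 4)*(v - 1)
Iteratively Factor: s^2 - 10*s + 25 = (s - 5)*(s - 5)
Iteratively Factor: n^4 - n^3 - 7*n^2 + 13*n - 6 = (n - 2)*(n^3 + n^2 - 5*n + 3) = (n - 2)*(n + 3)*(n^2 - 2*n + 1) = (n - 2)*(n - 1)*(n + 3)*(n - 1)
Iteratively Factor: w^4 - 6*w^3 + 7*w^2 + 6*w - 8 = (w - 2)*(w^3 - 4*w^2 - w + 4) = (w - 2)*(w + 1)*(w^2 - 5*w + 4) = (w - 2)*(w - 1)*(w + 1)*(w - 4)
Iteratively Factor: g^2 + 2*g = (g)*(g + 2)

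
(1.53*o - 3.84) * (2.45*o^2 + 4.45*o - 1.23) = 3.7485*o^3 - 2.5995*o^2 - 18.9699*o + 4.7232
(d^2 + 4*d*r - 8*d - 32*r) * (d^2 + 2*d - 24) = d^4 + 4*d^3*r - 6*d^3 - 24*d^2*r - 40*d^2 - 160*d*r + 192*d + 768*r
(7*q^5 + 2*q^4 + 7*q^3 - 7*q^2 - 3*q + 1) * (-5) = -35*q^5 - 10*q^4 - 35*q^3 + 35*q^2 + 15*q - 5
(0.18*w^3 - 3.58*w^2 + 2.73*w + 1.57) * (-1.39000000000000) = -0.2502*w^3 + 4.9762*w^2 - 3.7947*w - 2.1823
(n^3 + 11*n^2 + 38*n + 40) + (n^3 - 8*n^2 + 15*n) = 2*n^3 + 3*n^2 + 53*n + 40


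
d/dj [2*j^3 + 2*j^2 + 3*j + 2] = 6*j^2 + 4*j + 3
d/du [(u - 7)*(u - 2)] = 2*u - 9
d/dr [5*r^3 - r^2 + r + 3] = 15*r^2 - 2*r + 1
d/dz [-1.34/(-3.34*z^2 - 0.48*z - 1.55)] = (-8.9512*z - 0.6432)/(3.34*z^2 + 0.48*z + 1.55)^2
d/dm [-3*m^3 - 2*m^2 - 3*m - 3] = -9*m^2 - 4*m - 3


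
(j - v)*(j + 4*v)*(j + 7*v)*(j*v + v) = j^4*v + 10*j^3*v^2 + j^3*v + 17*j^2*v^3 + 10*j^2*v^2 - 28*j*v^4 + 17*j*v^3 - 28*v^4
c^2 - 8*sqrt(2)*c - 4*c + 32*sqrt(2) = (c - 4)*(c - 8*sqrt(2))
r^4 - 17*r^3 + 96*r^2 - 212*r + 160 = (r - 8)*(r - 5)*(r - 2)^2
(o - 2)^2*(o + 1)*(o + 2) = o^4 - o^3 - 6*o^2 + 4*o + 8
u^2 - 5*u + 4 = (u - 4)*(u - 1)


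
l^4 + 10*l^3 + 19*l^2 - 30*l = l*(l - 1)*(l + 5)*(l + 6)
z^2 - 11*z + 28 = (z - 7)*(z - 4)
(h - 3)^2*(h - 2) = h^3 - 8*h^2 + 21*h - 18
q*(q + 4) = q^2 + 4*q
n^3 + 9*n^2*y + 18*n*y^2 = n*(n + 3*y)*(n + 6*y)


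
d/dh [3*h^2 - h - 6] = 6*h - 1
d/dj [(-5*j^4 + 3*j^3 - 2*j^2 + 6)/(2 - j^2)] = j*(10*j^4 - 3*j^3 - 40*j^2 + 18*j + 4)/(j^4 - 4*j^2 + 4)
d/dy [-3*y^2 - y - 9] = -6*y - 1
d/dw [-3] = 0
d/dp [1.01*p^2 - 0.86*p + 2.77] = 2.02*p - 0.86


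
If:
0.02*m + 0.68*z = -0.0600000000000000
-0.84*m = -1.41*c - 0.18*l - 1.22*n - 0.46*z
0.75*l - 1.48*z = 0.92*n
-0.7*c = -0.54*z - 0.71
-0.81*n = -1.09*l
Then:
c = 0.89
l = 0.49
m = 2.46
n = 0.66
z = -0.16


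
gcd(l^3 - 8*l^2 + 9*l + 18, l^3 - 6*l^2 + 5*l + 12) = l^2 - 2*l - 3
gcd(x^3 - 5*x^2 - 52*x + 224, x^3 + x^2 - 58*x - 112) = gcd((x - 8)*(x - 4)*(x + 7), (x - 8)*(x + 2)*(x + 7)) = x^2 - x - 56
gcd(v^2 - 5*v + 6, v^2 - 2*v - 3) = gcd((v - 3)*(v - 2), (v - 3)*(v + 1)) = v - 3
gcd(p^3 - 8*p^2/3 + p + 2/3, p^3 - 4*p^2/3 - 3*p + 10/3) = p^2 - 3*p + 2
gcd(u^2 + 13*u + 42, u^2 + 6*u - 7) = u + 7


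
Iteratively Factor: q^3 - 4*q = (q - 2)*(q^2 + 2*q) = q*(q - 2)*(q + 2)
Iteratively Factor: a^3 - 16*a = (a + 4)*(a^2 - 4*a) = (a - 4)*(a + 4)*(a)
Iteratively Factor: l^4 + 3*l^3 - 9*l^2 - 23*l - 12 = (l + 1)*(l^3 + 2*l^2 - 11*l - 12) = (l + 1)^2*(l^2 + l - 12) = (l + 1)^2*(l + 4)*(l - 3)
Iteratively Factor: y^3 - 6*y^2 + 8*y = (y - 2)*(y^2 - 4*y) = y*(y - 2)*(y - 4)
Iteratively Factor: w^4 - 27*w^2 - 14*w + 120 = (w - 5)*(w^3 + 5*w^2 - 2*w - 24) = (w - 5)*(w + 4)*(w^2 + w - 6) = (w - 5)*(w - 2)*(w + 4)*(w + 3)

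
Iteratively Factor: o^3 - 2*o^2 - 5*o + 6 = (o - 1)*(o^2 - o - 6) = (o - 3)*(o - 1)*(o + 2)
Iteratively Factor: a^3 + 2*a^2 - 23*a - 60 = (a + 4)*(a^2 - 2*a - 15) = (a + 3)*(a + 4)*(a - 5)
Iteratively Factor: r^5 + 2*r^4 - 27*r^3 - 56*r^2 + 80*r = (r + 4)*(r^4 - 2*r^3 - 19*r^2 + 20*r) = (r + 4)^2*(r^3 - 6*r^2 + 5*r) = (r - 5)*(r + 4)^2*(r^2 - r) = r*(r - 5)*(r + 4)^2*(r - 1)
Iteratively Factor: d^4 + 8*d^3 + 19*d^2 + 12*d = (d)*(d^3 + 8*d^2 + 19*d + 12) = d*(d + 4)*(d^2 + 4*d + 3) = d*(d + 1)*(d + 4)*(d + 3)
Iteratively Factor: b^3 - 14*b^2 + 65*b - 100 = (b - 5)*(b^2 - 9*b + 20) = (b - 5)^2*(b - 4)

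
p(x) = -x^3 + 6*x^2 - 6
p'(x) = -3*x^2 + 12*x = 3*x*(4 - x)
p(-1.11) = 2.76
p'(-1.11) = -17.02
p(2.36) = 14.27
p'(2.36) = 11.61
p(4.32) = 25.35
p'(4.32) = -4.15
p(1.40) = 3.02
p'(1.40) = 10.92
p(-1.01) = 1.15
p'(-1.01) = -15.18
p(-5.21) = 298.29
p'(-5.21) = -143.95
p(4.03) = 25.99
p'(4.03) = -0.36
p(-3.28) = 93.84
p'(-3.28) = -71.64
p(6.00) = -6.00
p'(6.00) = -36.00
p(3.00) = 21.00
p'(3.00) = 9.00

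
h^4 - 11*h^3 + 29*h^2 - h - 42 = (h - 7)*(h - 3)*(h - 2)*(h + 1)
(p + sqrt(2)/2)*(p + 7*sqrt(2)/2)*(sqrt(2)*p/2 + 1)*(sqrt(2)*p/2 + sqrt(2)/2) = p^4/2 + p^3/2 + 5*sqrt(2)*p^3/2 + 5*sqrt(2)*p^2/2 + 23*p^2/4 + 7*sqrt(2)*p/4 + 23*p/4 + 7*sqrt(2)/4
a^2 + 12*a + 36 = (a + 6)^2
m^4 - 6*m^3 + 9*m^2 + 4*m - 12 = (m - 3)*(m - 2)^2*(m + 1)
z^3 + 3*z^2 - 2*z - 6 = (z + 3)*(z - sqrt(2))*(z + sqrt(2))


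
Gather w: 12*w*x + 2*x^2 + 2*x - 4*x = 12*w*x + 2*x^2 - 2*x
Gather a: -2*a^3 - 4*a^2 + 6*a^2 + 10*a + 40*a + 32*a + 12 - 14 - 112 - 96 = -2*a^3 + 2*a^2 + 82*a - 210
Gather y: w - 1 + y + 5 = w + y + 4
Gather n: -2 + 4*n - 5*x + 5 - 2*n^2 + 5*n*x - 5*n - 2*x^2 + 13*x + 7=-2*n^2 + n*(5*x - 1) - 2*x^2 + 8*x + 10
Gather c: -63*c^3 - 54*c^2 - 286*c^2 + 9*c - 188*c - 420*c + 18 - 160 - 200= -63*c^3 - 340*c^2 - 599*c - 342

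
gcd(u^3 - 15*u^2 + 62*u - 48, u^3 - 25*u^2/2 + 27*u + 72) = u^2 - 14*u + 48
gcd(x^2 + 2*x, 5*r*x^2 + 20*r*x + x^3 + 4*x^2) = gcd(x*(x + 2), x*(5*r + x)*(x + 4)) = x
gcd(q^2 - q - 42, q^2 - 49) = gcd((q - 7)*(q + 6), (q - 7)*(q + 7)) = q - 7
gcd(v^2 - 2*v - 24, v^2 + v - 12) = v + 4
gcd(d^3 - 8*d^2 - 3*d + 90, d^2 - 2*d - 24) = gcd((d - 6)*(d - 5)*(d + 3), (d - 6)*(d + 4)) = d - 6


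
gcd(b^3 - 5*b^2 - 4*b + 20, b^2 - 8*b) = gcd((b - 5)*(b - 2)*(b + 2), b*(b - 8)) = 1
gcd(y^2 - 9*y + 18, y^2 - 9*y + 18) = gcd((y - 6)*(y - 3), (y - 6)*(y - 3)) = y^2 - 9*y + 18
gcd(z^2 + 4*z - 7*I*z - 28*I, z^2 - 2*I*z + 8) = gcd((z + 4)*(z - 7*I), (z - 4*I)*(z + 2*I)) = 1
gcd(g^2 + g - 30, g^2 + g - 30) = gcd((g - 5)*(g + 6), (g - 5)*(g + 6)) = g^2 + g - 30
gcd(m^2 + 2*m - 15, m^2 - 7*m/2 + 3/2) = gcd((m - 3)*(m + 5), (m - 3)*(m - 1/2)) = m - 3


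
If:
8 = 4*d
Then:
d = 2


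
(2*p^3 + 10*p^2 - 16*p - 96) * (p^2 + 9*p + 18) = 2*p^5 + 28*p^4 + 110*p^3 - 60*p^2 - 1152*p - 1728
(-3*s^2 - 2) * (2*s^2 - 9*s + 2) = -6*s^4 + 27*s^3 - 10*s^2 + 18*s - 4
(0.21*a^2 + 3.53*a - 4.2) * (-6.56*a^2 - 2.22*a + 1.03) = -1.3776*a^4 - 23.623*a^3 + 19.9317*a^2 + 12.9599*a - 4.326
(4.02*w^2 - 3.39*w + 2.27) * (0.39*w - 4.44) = 1.5678*w^3 - 19.1709*w^2 + 15.9369*w - 10.0788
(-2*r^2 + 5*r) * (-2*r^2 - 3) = 4*r^4 - 10*r^3 + 6*r^2 - 15*r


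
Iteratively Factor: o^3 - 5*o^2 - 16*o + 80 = (o - 4)*(o^2 - o - 20) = (o - 4)*(o + 4)*(o - 5)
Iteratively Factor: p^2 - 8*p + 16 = (p - 4)*(p - 4)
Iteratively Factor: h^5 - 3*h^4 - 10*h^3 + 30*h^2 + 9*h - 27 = (h - 3)*(h^4 - 10*h^2 + 9) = (h - 3)*(h - 1)*(h^3 + h^2 - 9*h - 9) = (h - 3)*(h - 1)*(h + 3)*(h^2 - 2*h - 3) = (h - 3)^2*(h - 1)*(h + 3)*(h + 1)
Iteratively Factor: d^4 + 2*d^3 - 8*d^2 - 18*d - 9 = (d - 3)*(d^3 + 5*d^2 + 7*d + 3) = (d - 3)*(d + 1)*(d^2 + 4*d + 3) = (d - 3)*(d + 1)^2*(d + 3)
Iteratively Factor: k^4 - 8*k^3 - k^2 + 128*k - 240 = (k - 3)*(k^3 - 5*k^2 - 16*k + 80) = (k - 3)*(k + 4)*(k^2 - 9*k + 20) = (k - 5)*(k - 3)*(k + 4)*(k - 4)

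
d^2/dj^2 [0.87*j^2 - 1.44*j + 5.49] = 1.74000000000000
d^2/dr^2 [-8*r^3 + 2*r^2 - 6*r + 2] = 4 - 48*r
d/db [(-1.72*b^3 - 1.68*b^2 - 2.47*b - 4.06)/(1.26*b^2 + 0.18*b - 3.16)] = (-2.1672*b^4 - 0.6192*b^3 + 19.1154*b^2 + 20.8488*b + 8.536)/(1.5876*b^4 + 0.4536*b^3 - 7.9308*b^2 - 1.1376*b + 9.9856)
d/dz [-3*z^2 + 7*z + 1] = 7 - 6*z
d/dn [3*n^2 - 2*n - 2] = 6*n - 2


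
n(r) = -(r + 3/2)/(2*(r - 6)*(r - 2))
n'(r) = -1/(2*(r - 6)*(r - 2)) + (r + 3/2)/(2*(r - 6)*(r - 2)^2) + (r + 3/2)/(2*(r - 6)^2*(r - 2)) = (r^2 + 3*r - 24)/(2*(r^4 - 16*r^3 + 88*r^2 - 192*r + 144))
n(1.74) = -1.46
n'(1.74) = -6.42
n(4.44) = 0.78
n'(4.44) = 0.31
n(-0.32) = -0.04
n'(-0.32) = -0.06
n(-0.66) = -0.02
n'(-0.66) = -0.04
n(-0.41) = -0.04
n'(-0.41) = -0.05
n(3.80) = 0.67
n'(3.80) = 0.06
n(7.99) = -0.40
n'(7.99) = 0.22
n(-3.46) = 0.02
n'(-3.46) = -0.00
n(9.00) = -0.25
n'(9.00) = 0.10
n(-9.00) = 0.02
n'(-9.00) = 0.00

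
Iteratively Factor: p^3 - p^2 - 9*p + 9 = (p - 1)*(p^2 - 9) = (p - 3)*(p - 1)*(p + 3)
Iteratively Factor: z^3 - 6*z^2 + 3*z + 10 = (z - 2)*(z^2 - 4*z - 5) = (z - 5)*(z - 2)*(z + 1)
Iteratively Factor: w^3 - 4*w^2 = (w - 4)*(w^2) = w*(w - 4)*(w)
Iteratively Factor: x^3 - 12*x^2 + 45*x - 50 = (x - 5)*(x^2 - 7*x + 10) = (x - 5)^2*(x - 2)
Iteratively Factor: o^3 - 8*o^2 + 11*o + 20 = (o - 5)*(o^2 - 3*o - 4) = (o - 5)*(o - 4)*(o + 1)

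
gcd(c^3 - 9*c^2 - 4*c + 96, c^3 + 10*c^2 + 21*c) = c + 3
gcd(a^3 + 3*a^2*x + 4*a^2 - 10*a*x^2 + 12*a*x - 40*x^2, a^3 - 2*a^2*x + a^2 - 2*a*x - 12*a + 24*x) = -a^2 + 2*a*x - 4*a + 8*x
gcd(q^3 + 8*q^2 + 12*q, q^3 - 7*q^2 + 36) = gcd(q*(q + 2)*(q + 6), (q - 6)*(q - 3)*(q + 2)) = q + 2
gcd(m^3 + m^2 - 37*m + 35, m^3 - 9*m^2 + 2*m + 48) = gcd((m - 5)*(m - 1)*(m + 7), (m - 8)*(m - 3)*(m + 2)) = 1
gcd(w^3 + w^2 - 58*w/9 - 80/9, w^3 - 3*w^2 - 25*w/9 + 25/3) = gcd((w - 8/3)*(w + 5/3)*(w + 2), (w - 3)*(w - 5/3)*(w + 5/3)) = w + 5/3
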